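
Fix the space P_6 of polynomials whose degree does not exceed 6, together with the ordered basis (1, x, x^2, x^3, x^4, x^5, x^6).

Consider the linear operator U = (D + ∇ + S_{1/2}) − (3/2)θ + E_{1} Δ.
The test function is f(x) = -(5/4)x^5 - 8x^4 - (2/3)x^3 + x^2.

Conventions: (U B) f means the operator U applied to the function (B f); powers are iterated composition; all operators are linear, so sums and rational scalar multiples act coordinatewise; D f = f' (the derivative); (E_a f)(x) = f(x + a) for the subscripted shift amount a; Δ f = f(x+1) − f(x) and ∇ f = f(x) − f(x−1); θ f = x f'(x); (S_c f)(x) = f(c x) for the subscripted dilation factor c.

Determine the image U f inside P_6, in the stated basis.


D f = -(25/4)x^4 - 32x^3 - 2x^2 + 2x
∇ f = -(25/4)x^4 - (39/2)x^3 + (67/2)x^2 - (87/4)x + 61/12
S_{1/2} f = -(5/128)x^5 - (1/2)x^4 - (1/12)x^3 + (1/4)x^2
(D + ∇ + S_{1/2}) f = -(5/128)x^5 - 13x^4 - (619/12)x^3 + (127/4)x^2 - (79/4)x + 61/12
θ f = -(25/4)x^5 - 32x^4 - 2x^3 + 2x^2
(-(3/2)θ) f = (75/8)x^5 + 48x^4 + 3x^3 - 3x^2
Δ f = -(25/4)x^4 - (89/2)x^3 - (125/2)x^2 - (153/4)x - 107/12
E_{1} Δ f = -(25/4)x^4 - (139/2)x^3 - (467/2)x^2 - (1287/4)x - 1925/12
((D + ∇ + S_{1/2}) − (3/2)θ + E_{1} Δ) f = (1195/128)x^5 + (115/4)x^4 - (1417/12)x^3 - (819/4)x^2 - (683/2)x - 466/3

the image equals g(x) = (1195/128)x^5 + (115/4)x^4 - (1417/12)x^3 - (819/4)x^2 - (683/2)x - 466/3


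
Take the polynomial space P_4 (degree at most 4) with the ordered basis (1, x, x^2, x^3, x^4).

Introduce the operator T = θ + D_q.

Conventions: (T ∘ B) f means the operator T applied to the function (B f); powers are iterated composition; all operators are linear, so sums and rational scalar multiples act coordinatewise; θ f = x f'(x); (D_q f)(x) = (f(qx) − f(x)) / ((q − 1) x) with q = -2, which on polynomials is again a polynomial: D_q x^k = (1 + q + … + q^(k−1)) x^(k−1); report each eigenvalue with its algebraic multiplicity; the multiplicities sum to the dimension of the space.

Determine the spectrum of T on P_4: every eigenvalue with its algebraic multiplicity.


λ = 0 (multiplicity 1), λ = 1 (multiplicity 1), λ = 2 (multiplicity 1), λ = 3 (multiplicity 1), λ = 4 (multiplicity 1)

image of 1: 0
image of x: x + 1
image of x^2: 2x^2 - x
image of x^3: 3x^3 + 3x^2
image of x^4: 4x^4 - 5x^3
the matrix is upper triangular; its diagonal is (0, 1, 2, 3, 4)
for a triangular matrix the eigenvalues are the diagonal entries, with algebraic multiplicity their repetition count


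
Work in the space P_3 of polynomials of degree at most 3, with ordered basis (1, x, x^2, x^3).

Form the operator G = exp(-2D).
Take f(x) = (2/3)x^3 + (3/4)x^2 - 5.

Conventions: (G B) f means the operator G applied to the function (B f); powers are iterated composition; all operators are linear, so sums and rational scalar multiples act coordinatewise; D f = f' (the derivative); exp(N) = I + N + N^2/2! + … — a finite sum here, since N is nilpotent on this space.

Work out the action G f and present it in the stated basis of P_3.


order-1 term: -4x^2 - 3x
order-2 term: 8x + 3
order-3 term: -16/3
the series for exp(-2D) f terminates at order 3
exp(-2D) f = (2/3)x^3 - (13/4)x^2 + 5x - 22/3

the result is g(x) = (2/3)x^3 - (13/4)x^2 + 5x - 22/3


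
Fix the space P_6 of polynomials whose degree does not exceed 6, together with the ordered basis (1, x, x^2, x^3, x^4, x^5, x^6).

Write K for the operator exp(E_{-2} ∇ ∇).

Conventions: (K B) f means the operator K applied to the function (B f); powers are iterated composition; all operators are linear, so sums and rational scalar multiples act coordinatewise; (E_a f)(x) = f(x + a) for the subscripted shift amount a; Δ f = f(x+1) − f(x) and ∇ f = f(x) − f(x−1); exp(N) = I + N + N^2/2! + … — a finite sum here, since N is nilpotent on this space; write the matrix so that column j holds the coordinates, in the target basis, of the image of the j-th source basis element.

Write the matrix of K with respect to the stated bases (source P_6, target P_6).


the matrix is [[1, 0, 2, -18, 122, -930, 9362]; [0, 1, 0, 6, -72, 610, -5580]; [0, 0, 1, 0, 12, -180, 1830]; [0, 0, 0, 1, 0, 20, -360]; [0, 0, 0, 0, 1, 0, 30]; [0, 0, 0, 0, 0, 1, 0]; [0, 0, 0, 0, 0, 0, 1]] (rows listed top to bottom)

image of 1: 1
image of x: x
image of x^2: x^2 + 2
image of x^3: x^3 + 6x - 18
image of x^4: x^4 + 12x^2 - 72x + 122
image of x^5: x^5 + 20x^3 - 180x^2 + 610x - 930
image of x^6: x^6 + 30x^4 - 360x^3 + 1830x^2 - 5580x + 9362
each image's coordinates form column j of the matrix


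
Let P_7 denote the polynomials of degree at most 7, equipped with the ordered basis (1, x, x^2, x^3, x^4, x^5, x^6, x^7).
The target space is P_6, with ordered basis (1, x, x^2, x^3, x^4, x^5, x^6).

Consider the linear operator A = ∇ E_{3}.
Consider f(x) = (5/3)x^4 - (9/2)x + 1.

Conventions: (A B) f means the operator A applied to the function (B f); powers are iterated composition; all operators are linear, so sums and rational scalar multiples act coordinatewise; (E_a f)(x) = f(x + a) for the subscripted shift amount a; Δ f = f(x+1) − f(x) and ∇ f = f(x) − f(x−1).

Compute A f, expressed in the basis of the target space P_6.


g(x) = (20/3)x^3 + 50x^2 + (380/3)x + 623/6

E_{3} f = (5/3)x^4 + 20x^3 + 90x^2 + (351/2)x + 245/2
∇ E_{3} f = (20/3)x^3 + 50x^2 + (380/3)x + 623/6


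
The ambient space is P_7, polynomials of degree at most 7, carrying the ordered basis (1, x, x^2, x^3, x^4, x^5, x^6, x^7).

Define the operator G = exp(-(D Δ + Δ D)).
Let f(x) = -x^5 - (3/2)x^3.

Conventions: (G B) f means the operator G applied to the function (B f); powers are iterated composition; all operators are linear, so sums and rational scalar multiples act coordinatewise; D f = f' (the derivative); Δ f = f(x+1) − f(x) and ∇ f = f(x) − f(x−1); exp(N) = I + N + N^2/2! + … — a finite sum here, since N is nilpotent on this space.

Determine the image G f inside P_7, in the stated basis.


g(x) = -x^5 + (77/2)x^3 + 60x^2 - 182x - 221

order-1 term: 40x^3 + 60x^2 + 58x + 19
order-2 term: -240x - 240
the series for exp(-(D Δ + Δ D)) f terminates at order 2
exp(-(D Δ + Δ D)) f = -x^5 + (77/2)x^3 + 60x^2 - 182x - 221


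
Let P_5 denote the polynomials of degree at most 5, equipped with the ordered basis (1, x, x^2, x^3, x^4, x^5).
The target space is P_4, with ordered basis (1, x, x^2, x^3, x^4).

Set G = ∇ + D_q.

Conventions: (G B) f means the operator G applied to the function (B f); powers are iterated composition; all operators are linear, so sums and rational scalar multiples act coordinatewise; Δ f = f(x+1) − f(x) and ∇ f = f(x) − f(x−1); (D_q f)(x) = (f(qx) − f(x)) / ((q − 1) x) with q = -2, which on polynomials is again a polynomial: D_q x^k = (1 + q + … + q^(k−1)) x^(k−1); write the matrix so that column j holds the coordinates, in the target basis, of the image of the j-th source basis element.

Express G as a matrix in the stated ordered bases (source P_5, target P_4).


image of 1: 0
image of x: 2
image of x^2: x - 1
image of x^3: 6x^2 - 3x + 1
image of x^4: -x^3 - 6x^2 + 4x - 1
image of x^5: 16x^4 - 10x^3 + 10x^2 - 5x + 1
each image's coordinates form column j of the matrix

the matrix is [[0, 2, -1, 1, -1, 1]; [0, 0, 1, -3, 4, -5]; [0, 0, 0, 6, -6, 10]; [0, 0, 0, 0, -1, -10]; [0, 0, 0, 0, 0, 16]] (rows listed top to bottom)


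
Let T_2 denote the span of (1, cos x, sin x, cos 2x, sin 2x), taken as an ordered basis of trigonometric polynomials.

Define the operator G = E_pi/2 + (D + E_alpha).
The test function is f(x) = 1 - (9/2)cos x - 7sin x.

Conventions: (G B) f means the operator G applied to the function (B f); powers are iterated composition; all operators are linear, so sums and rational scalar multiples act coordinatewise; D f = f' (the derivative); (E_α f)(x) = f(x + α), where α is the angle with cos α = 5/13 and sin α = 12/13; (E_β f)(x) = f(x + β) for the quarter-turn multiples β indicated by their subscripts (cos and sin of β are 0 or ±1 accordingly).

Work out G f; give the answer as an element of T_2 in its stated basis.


E_pi/2 f = 1 - 7cos x + (9/2)sin x
D f = -7cos x + (9/2)sin x
E_alpha f = 1 - (213/26)cos x + (19/13)sin x
(D + E_alpha) f = 1 - (395/26)cos x + (155/26)sin x
(E_pi/2 + (D + E_alpha)) f = 2 - (577/26)cos x + (136/13)sin x

g(x) = 2 - (577/26)cos x + (136/13)sin x


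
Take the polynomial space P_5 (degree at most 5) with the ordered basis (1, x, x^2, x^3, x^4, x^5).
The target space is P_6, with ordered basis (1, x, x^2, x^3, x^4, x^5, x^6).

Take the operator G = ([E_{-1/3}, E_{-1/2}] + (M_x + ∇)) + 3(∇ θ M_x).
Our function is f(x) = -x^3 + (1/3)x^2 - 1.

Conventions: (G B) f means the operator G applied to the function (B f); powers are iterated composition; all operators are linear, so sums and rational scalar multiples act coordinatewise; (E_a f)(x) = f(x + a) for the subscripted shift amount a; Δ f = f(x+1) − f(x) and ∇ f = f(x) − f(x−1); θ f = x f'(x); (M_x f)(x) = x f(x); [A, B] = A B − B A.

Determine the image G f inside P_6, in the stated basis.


E_{-1/2} f = -x^3 + (11/6)x^2 - (13/12)x - 19/24
E_{-1/3} E_{-1/2} f = -x^3 + (17/6)x^2 - (95/36)x - 41/216
E_{-1/3} f = -x^3 + (4/3)x^2 - (5/9)x - 25/27
E_{-1/2} E_{-1/3} f = -x^3 + (17/6)x^2 - (95/36)x - 41/216
[E_{-1/3}, E_{-1/2}] f = 0
M_x f = -x^4 + (1/3)x^3 - x
∇ f = -3x^2 + (11/3)x - 4/3
(M_x + ∇) f = -x^4 + (1/3)x^3 - 3x^2 + (8/3)x - 4/3
([E_{-1/3}, E_{-1/2}] + (M_x + ∇)) f = -x^4 + (1/3)x^3 - 3x^2 + (8/3)x - 4/3
M_x f = -x^4 + (1/3)x^3 - x
θ M_x f = -4x^4 + x^3 - x
∇ θ M_x f = -16x^3 + 27x^2 - 19x + 4
(3(∇ θ M_x)) f = -48x^3 + 81x^2 - 57x + 12
(([E_{-1/3}, E_{-1/2}] + (M_x + ∇)) + 3(∇ θ M_x)) f = -x^4 - (143/3)x^3 + 78x^2 - (163/3)x + 32/3

the result is g(x) = -x^4 - (143/3)x^3 + 78x^2 - (163/3)x + 32/3


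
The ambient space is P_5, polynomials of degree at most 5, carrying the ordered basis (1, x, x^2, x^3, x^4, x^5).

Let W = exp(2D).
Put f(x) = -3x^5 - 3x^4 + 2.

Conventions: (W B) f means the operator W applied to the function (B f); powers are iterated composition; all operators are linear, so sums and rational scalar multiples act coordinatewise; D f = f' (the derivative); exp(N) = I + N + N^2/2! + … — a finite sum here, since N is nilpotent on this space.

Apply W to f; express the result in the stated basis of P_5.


the image equals g(x) = -3x^5 - 33x^4 - 144x^3 - 312x^2 - 336x - 142

order-1 term: -30x^4 - 24x^3
order-2 term: -120x^3 - 72x^2
order-3 term: -240x^2 - 96x
order-4 term: -240x - 48
order-5 term: -96
the series for exp(2D) f terminates at order 5
exp(2D) f = -3x^5 - 33x^4 - 144x^3 - 312x^2 - 336x - 142


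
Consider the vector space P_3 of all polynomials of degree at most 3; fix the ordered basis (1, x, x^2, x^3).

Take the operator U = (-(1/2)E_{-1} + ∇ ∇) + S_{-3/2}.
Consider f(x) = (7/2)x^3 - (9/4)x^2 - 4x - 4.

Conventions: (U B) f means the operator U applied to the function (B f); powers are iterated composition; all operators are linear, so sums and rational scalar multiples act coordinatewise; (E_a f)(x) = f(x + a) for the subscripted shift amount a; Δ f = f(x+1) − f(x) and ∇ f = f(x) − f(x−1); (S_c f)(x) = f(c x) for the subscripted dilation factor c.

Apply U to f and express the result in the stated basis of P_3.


E_{-1} f = (7/2)x^3 - (51/4)x^2 + 11x - 23/4
(-(1/2)E_{-1}) f = -(7/4)x^3 + (51/8)x^2 - (11/2)x + 23/8
∇ f = (21/2)x^2 - 15x + 7/4
∇ ∇ f = 21x - 51/2
(-(1/2)E_{-1} + ∇ ∇) f = -(7/4)x^3 + (51/8)x^2 + (31/2)x - 181/8
S_{-3/2} f = -(189/16)x^3 - (81/16)x^2 + 6x - 4
((-(1/2)E_{-1} + ∇ ∇) + S_{-3/2}) f = -(217/16)x^3 + (21/16)x^2 + (43/2)x - 213/8

g(x) = -(217/16)x^3 + (21/16)x^2 + (43/2)x - 213/8


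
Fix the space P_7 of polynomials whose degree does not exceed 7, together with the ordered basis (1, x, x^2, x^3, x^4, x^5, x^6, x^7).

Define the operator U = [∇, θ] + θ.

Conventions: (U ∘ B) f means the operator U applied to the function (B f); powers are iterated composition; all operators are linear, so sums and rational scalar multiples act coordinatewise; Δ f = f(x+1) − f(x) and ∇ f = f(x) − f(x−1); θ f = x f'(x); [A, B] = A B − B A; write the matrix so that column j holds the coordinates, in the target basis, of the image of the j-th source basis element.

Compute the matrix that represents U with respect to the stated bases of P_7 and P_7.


the matrix is [[0, 1, -2, 3, -4, 5, -6, 7]; [0, 1, 2, -6, 12, -20, 30, -42]; [0, 0, 2, 3, -12, 30, -60, 105]; [0, 0, 0, 3, 4, -20, 60, -140]; [0, 0, 0, 0, 4, 5, -30, 105]; [0, 0, 0, 0, 0, 5, 6, -42]; [0, 0, 0, 0, 0, 0, 6, 7]; [0, 0, 0, 0, 0, 0, 0, 7]] (rows listed top to bottom)

image of 1: 0
image of x: x + 1
image of x^2: 2x^2 + 2x - 2
image of x^3: 3x^3 + 3x^2 - 6x + 3
image of x^4: 4x^4 + 4x^3 - 12x^2 + 12x - 4
image of x^5: 5x^5 + 5x^4 - 20x^3 + 30x^2 - 20x + 5
image of x^6: 6x^6 + 6x^5 - 30x^4 + 60x^3 - 60x^2 + 30x - 6
image of x^7: 7x^7 + 7x^6 - 42x^5 + 105x^4 - 140x^3 + 105x^2 - 42x + 7
each image's coordinates form column j of the matrix


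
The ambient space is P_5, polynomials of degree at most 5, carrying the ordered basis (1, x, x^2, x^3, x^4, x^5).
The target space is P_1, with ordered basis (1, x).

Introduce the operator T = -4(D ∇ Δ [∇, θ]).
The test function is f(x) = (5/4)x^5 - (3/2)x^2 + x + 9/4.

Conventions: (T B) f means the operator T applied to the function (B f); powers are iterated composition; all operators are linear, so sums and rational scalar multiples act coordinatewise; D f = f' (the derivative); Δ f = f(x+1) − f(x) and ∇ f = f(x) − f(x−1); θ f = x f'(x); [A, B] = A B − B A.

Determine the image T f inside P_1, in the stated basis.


the image equals g(x) = -600x + 600

θ f = (25/4)x^5 - 3x^2 + x
∇ θ f = (125/4)x^4 - (125/2)x^3 + (125/2)x^2 - (149/4)x + 41/4
∇ f = (25/4)x^4 - (25/2)x^3 + (25/2)x^2 - (37/4)x + 15/4
θ ∇ f = 25x^4 - (75/2)x^3 + 25x^2 - (37/4)x
[∇, θ] f = (25/4)x^4 - 25x^3 + (75/2)x^2 - 28x + 41/4
Δ [∇, θ] f = 25x^3 - (75/2)x^2 + 25x - 37/4
∇ Δ [∇, θ] f = 75x^2 - 150x + 175/2
D ∇ Δ [∇, θ] f = 150x - 150
(-4(D ∇ Δ [∇, θ])) f = -600x + 600


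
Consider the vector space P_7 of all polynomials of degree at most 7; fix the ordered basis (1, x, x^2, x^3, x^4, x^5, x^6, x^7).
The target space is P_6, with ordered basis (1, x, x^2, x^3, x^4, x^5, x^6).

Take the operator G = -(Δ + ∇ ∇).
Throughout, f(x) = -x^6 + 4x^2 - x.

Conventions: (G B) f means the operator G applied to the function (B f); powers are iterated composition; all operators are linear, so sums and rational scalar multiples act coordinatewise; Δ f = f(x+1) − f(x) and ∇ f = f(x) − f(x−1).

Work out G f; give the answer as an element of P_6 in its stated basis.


Δ f = -6x^5 - 15x^4 - 20x^3 - 15x^2 + 2x + 2
∇ f = -6x^5 + 15x^4 - 20x^3 + 15x^2 + 2x - 4
∇ ∇ f = -30x^4 + 120x^3 - 210x^2 + 180x - 54
(Δ + ∇ ∇) f = -6x^5 - 45x^4 + 100x^3 - 225x^2 + 182x - 52
(-(Δ + ∇ ∇)) f = 6x^5 + 45x^4 - 100x^3 + 225x^2 - 182x + 52

g(x) = 6x^5 + 45x^4 - 100x^3 + 225x^2 - 182x + 52


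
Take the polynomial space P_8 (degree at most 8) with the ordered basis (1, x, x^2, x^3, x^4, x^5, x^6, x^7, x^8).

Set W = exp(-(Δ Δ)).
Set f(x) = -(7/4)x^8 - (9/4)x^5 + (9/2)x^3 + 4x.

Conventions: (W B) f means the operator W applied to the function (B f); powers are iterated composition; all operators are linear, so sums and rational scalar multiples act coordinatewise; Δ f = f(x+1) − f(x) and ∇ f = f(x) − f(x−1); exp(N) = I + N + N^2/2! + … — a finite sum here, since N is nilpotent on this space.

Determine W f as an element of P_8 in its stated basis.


the image equals g(x) = -(7/4)x^8 + 98x^6 + (2343/4)x^5 + 245x^4 - (17541/2)x^3 - 29167x^2 - (43513/2)x + 17414

order-1 term: 98x^6 + 588x^5 + 1715x^4 + 2985x^3 + 3173x^2 + (3789/2)x + 485
order-2 term: -1470x^4 - 11760x^3 - 38220x^2 - 58935x - 35991
order-3 term: 5880x^2 + 35280x + 55860
order-4 term: -2940
the series for exp(-(Δ Δ)) f terminates at order 4
exp(-(Δ Δ)) f = -(7/4)x^8 + 98x^6 + (2343/4)x^5 + 245x^4 - (17541/2)x^3 - 29167x^2 - (43513/2)x + 17414


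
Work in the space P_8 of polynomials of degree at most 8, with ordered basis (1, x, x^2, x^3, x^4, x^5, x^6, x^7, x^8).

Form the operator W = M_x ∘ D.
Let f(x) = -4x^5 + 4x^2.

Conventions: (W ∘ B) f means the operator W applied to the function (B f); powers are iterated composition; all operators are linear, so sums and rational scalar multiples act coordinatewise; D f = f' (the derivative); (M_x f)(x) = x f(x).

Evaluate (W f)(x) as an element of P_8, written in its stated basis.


the result is g(x) = -20x^5 + 8x^2

D f = -20x^4 + 8x
M_x D f = -20x^5 + 8x^2


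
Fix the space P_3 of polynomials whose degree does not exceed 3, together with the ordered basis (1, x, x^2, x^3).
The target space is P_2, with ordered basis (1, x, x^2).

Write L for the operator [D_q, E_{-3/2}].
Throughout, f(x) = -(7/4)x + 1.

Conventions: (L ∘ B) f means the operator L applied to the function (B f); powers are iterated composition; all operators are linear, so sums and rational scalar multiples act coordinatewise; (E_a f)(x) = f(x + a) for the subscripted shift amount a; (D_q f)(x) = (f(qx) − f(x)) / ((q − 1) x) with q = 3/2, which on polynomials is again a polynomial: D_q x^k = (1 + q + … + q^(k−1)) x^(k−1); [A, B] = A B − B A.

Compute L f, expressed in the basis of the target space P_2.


E_{-3/2} f = -(7/4)x + 29/8
D_q E_{-3/2} f = -7/4
D_q f = -7/4
E_{-3/2} D_q f = -7/4
[D_q, E_{-3/2}] f = 0

g(x) = 0


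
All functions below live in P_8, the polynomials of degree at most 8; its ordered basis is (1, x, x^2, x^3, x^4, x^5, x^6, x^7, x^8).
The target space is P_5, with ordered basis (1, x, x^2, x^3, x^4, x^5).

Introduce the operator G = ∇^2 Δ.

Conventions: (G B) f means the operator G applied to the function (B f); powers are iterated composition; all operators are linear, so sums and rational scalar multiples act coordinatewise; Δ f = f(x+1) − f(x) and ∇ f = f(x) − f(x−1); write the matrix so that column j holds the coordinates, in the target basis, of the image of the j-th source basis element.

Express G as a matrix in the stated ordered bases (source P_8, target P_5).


image of 1: 0
image of x: 0
image of x^2: 0
image of x^3: 6
image of x^4: 24x - 12
image of x^5: 60x^2 - 60x + 30
image of x^6: 120x^3 - 180x^2 + 180x - 60
image of x^7: 210x^4 - 420x^3 + 630x^2 - 420x + 126
image of x^8: 336x^5 - 840x^4 + 1680x^3 - 1680x^2 + 1008x - 252
each image's coordinates form column j of the matrix

the matrix is [[0, 0, 0, 6, -12, 30, -60, 126, -252]; [0, 0, 0, 0, 24, -60, 180, -420, 1008]; [0, 0, 0, 0, 0, 60, -180, 630, -1680]; [0, 0, 0, 0, 0, 0, 120, -420, 1680]; [0, 0, 0, 0, 0, 0, 0, 210, -840]; [0, 0, 0, 0, 0, 0, 0, 0, 336]] (rows listed top to bottom)


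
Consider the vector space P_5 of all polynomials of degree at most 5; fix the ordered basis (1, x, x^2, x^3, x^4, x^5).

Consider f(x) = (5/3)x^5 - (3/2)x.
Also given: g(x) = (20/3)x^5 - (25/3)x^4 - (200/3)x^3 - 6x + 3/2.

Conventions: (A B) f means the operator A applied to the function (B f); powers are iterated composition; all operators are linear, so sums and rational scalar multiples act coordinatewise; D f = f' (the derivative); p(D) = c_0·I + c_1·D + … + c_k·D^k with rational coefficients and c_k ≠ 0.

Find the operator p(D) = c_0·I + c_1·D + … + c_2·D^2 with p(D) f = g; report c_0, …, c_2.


c_0 = 4, c_1 = -1, c_2 = -2

D^0 f = (5/3)x^5 - (3/2)x
D^1 f = (25/3)x^4 - 3/2
D^2 f = (100/3)x^3
matching coefficients of g against c_0 f + c_1 Df + … from the top degree down determines the c_i
solution: c_0 = 4, c_1 = -1, c_2 = -2


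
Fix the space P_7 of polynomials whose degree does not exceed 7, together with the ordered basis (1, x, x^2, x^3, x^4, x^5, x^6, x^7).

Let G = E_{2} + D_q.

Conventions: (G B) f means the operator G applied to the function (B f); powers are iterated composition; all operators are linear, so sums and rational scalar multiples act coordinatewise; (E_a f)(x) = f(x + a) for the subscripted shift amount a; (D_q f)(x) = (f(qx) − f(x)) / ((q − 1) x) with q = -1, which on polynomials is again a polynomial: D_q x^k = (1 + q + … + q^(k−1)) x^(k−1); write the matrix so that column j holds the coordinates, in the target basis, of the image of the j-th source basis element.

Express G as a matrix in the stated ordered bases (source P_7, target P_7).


image of 1: 1
image of x: x + 3
image of x^2: x^2 + 4x + 4
image of x^3: x^3 + 7x^2 + 12x + 8
image of x^4: x^4 + 8x^3 + 24x^2 + 32x + 16
image of x^5: x^5 + 11x^4 + 40x^3 + 80x^2 + 80x + 32
image of x^6: x^6 + 12x^5 + 60x^4 + 160x^3 + 240x^2 + 192x + 64
image of x^7: x^7 + 15x^6 + 84x^5 + 280x^4 + 560x^3 + 672x^2 + 448x + 128
each image's coordinates form column j of the matrix

the matrix is [[1, 3, 4, 8, 16, 32, 64, 128]; [0, 1, 4, 12, 32, 80, 192, 448]; [0, 0, 1, 7, 24, 80, 240, 672]; [0, 0, 0, 1, 8, 40, 160, 560]; [0, 0, 0, 0, 1, 11, 60, 280]; [0, 0, 0, 0, 0, 1, 12, 84]; [0, 0, 0, 0, 0, 0, 1, 15]; [0, 0, 0, 0, 0, 0, 0, 1]] (rows listed top to bottom)


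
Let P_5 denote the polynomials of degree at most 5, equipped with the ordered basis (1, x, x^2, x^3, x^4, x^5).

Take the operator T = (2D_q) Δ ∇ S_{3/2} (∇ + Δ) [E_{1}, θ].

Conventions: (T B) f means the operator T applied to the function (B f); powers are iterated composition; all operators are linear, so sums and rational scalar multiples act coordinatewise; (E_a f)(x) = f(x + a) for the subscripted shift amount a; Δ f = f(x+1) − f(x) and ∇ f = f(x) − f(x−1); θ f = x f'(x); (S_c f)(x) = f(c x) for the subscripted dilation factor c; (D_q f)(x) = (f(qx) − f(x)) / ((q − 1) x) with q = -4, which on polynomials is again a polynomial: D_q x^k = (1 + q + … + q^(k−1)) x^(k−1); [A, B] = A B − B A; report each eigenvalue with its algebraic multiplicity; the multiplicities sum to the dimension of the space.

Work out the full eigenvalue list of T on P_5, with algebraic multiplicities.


λ = 0 (multiplicity 6)

image of 1: 0
image of x: 0
image of x^2: 0
image of x^3: 0
image of x^4: 0
image of x^5: 1620
the matrix is upper triangular; its diagonal is (0, 0, 0, 0, 0, 0)
for a triangular matrix the eigenvalues are the diagonal entries, with algebraic multiplicity their repetition count


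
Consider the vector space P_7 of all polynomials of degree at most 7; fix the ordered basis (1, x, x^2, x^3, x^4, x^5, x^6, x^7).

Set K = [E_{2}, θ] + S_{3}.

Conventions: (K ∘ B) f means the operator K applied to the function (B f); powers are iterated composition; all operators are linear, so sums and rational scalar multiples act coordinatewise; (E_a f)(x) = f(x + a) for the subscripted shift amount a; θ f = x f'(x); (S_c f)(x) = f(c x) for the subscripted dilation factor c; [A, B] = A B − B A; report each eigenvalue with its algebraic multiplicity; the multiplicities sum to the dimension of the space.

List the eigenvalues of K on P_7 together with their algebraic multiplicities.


λ = 1 (multiplicity 1), λ = 3 (multiplicity 1), λ = 9 (multiplicity 1), λ = 27 (multiplicity 1), λ = 81 (multiplicity 1), λ = 243 (multiplicity 1), λ = 729 (multiplicity 1), λ = 2187 (multiplicity 1)

image of 1: 1
image of x: 3x + 2
image of x^2: 9x^2 + 4x + 8
image of x^3: 27x^3 + 6x^2 + 24x + 24
image of x^4: 81x^4 + 8x^3 + 48x^2 + 96x + 64
image of x^5: 243x^5 + 10x^4 + 80x^3 + 240x^2 + 320x + 160
image of x^6: 729x^6 + 12x^5 + 120x^4 + 480x^3 + 960x^2 + 960x + 384
image of x^7: 2187x^7 + 14x^6 + 168x^5 + 840x^4 + 2240x^3 + 3360x^2 + 2688x + 896
the matrix is upper triangular; its diagonal is (1, 3, 9, 27, 81, 243, 729, 2187)
for a triangular matrix the eigenvalues are the diagonal entries, with algebraic multiplicity their repetition count


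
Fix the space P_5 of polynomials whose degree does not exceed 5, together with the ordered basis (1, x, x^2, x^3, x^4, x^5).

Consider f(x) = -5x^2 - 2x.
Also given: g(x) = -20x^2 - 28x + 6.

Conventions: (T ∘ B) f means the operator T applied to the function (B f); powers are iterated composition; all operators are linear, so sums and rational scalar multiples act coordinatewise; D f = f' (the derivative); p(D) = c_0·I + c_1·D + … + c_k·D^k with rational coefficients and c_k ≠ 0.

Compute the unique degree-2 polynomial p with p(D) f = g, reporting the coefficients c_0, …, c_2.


p(D) = 4·I + 2·D − D^2, i.e. c_0 = 4, c_1 = 2, c_2 = -1

D^0 f = -5x^2 - 2x
D^1 f = -10x - 2
D^2 f = -10
matching coefficients of g against c_0 f + c_1 Df + … from the top degree down determines the c_i
solution: c_0 = 4, c_1 = 2, c_2 = -1


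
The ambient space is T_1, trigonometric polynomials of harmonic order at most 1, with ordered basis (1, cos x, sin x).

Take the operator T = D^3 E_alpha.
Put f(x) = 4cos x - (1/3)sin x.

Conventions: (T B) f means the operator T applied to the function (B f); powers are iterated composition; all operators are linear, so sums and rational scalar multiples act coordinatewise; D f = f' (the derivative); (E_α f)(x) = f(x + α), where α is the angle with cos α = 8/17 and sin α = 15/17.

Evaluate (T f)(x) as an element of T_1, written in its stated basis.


g(x) = (188/51)cos x + (27/17)sin x

E_alpha f = (27/17)cos x - (188/51)sin x
D E_alpha f = -(188/51)cos x - (27/17)sin x
D D E_alpha f = -(27/17)cos x + (188/51)sin x
D D D E_alpha f = (188/51)cos x + (27/17)sin x


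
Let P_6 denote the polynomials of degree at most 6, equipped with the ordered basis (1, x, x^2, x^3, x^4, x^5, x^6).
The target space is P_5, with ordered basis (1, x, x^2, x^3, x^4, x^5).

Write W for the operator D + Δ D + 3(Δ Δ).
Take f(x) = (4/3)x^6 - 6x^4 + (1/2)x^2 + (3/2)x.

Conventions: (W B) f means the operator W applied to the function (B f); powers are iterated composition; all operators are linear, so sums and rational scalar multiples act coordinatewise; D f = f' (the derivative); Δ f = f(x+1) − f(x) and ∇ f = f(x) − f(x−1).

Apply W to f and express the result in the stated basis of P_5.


D f = 8x^5 - 24x^3 + x + 3/2
D f = 8x^5 - 24x^3 + x + 3/2
Δ D f = 40x^4 + 80x^3 + 8x^2 - 32x - 15
Δ f = 8x^5 + 20x^4 + (8/3)x^3 - 16x^2 - 15x - 8/3
Δ Δ f = 40x^4 + 160x^3 + 208x^2 + 96x - 1/3
(3(Δ Δ)) f = 120x^4 + 480x^3 + 624x^2 + 288x - 1
(D + Δ D + 3(Δ Δ)) f = 8x^5 + 160x^4 + 536x^3 + 632x^2 + 257x - 29/2

the result is g(x) = 8x^5 + 160x^4 + 536x^3 + 632x^2 + 257x - 29/2


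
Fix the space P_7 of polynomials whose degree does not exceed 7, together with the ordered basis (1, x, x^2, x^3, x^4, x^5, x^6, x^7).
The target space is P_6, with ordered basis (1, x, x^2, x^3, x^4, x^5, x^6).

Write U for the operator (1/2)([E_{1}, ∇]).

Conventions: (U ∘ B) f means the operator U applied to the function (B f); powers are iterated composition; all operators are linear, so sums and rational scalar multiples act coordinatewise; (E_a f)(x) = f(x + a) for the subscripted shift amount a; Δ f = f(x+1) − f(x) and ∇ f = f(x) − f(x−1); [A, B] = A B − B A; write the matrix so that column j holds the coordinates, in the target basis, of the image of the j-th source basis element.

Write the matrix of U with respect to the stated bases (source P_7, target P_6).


the matrix is [[0, 0, 0, 0, 0, 0, 0, 0]; [0, 0, 0, 0, 0, 0, 0, 0]; [0, 0, 0, 0, 0, 0, 0, 0]; [0, 0, 0, 0, 0, 0, 0, 0]; [0, 0, 0, 0, 0, 0, 0, 0]; [0, 0, 0, 0, 0, 0, 0, 0]; [0, 0, 0, 0, 0, 0, 0, 0]] (rows listed top to bottom)

image of 1: 0
image of x: 0
image of x^2: 0
image of x^3: 0
image of x^4: 0
image of x^5: 0
image of x^6: 0
image of x^7: 0
each image's coordinates form column j of the matrix


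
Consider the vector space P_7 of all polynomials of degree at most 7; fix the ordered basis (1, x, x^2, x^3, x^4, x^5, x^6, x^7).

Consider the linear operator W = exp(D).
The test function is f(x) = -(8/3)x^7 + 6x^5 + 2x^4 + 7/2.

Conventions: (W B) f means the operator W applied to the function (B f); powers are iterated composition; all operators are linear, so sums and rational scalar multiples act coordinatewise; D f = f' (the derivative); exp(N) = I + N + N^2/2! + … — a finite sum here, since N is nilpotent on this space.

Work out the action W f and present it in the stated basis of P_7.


order-1 term: -(56/3)x^6 + 30x^4 + 8x^3
order-2 term: -56x^5 + 60x^3 + 12x^2
order-3 term: -(280/3)x^4 + 60x^2 + 8x
order-4 term: -(280/3)x^3 + 30x + 2
order-5 term: -56x^2 + 6
order-6 term: -(56/3)x
order-7 term: -8/3
the series for exp(D) f terminates at order 7
exp(D) f = -(8/3)x^7 - (56/3)x^6 - 50x^5 - (184/3)x^4 - (76/3)x^3 + 16x^2 + (58/3)x + 53/6

g(x) = -(8/3)x^7 - (56/3)x^6 - 50x^5 - (184/3)x^4 - (76/3)x^3 + 16x^2 + (58/3)x + 53/6


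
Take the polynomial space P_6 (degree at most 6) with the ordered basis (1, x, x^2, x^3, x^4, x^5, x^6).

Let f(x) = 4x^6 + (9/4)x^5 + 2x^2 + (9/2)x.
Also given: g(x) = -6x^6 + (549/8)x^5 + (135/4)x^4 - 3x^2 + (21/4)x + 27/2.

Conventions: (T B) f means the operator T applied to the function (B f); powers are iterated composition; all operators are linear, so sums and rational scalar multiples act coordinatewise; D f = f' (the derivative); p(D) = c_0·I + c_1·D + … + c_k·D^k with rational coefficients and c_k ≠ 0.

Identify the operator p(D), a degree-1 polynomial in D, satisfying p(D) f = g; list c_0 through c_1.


p(D) = -(3/2)·I + 3·D, i.e. c_0 = -3/2, c_1 = 3

D^0 f = 4x^6 + (9/4)x^5 + 2x^2 + (9/2)x
D^1 f = 24x^5 + (45/4)x^4 + 4x + 9/2
matching coefficients of g against c_0 f + c_1 Df + … from the top degree down determines the c_i
solution: c_0 = -3/2, c_1 = 3


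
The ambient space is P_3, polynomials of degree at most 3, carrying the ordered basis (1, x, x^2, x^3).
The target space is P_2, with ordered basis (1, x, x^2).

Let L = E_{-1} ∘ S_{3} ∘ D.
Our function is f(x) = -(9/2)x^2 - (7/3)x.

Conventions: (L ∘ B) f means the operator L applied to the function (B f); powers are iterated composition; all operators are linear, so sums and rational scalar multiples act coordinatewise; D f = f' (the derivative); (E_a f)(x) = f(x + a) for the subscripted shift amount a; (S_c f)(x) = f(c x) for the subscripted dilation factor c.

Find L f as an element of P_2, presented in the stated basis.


the result is g(x) = -27x + 74/3

D f = -9x - 7/3
S_{3} D f = -27x - 7/3
E_{-1} (S_{3} ∘ D) f = -27x + 74/3


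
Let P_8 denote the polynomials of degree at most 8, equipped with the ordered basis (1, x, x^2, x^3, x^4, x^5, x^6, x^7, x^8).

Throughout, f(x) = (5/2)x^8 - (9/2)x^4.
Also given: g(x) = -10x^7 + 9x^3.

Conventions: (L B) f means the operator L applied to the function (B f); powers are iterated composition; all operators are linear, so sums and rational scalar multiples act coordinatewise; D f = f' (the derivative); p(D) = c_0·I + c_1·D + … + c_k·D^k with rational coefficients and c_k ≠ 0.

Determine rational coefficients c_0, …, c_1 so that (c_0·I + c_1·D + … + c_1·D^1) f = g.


p(D) = -(1/2)·D, i.e. c_0 = 0, c_1 = -1/2

D^0 f = (5/2)x^8 - (9/2)x^4
D^1 f = 20x^7 - 18x^3
matching coefficients of g against c_0 f + c_1 Df + … from the top degree down determines the c_i
solution: c_0 = 0, c_1 = -1/2


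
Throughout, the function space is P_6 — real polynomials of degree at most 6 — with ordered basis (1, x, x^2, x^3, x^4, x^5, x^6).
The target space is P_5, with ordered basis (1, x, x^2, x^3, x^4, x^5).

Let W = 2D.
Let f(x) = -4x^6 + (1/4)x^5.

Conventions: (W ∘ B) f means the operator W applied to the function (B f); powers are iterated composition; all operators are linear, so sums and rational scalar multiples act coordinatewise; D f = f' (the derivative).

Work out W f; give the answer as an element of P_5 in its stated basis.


D f = -24x^5 + (5/4)x^4
(2D) f = -48x^5 + (5/2)x^4

the image equals g(x) = -48x^5 + (5/2)x^4


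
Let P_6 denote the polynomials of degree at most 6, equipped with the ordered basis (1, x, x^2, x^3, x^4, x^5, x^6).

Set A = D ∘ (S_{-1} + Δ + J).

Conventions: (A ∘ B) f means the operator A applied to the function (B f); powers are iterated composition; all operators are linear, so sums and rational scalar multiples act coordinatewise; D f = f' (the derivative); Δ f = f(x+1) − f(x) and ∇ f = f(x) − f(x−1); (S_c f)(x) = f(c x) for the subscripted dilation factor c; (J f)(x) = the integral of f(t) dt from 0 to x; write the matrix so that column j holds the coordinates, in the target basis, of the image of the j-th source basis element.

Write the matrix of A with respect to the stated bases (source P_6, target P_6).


image of 1: 1
image of x: x - 1
image of x^2: x^2 + 2x + 2
image of x^3: x^3 - 3x^2 + 6x + 3
image of x^4: x^4 + 4x^3 + 12x^2 + 12x + 4
image of x^5: x^5 - 5x^4 + 20x^3 + 30x^2 + 20x + 5
image of x^6: x^6 + 6x^5 + 30x^4 + 60x^3 + 60x^2 + 30x + 6
each image's coordinates form column j of the matrix

the matrix is [[1, -1, 2, 3, 4, 5, 6]; [0, 1, 2, 6, 12, 20, 30]; [0, 0, 1, -3, 12, 30, 60]; [0, 0, 0, 1, 4, 20, 60]; [0, 0, 0, 0, 1, -5, 30]; [0, 0, 0, 0, 0, 1, 6]; [0, 0, 0, 0, 0, 0, 1]] (rows listed top to bottom)


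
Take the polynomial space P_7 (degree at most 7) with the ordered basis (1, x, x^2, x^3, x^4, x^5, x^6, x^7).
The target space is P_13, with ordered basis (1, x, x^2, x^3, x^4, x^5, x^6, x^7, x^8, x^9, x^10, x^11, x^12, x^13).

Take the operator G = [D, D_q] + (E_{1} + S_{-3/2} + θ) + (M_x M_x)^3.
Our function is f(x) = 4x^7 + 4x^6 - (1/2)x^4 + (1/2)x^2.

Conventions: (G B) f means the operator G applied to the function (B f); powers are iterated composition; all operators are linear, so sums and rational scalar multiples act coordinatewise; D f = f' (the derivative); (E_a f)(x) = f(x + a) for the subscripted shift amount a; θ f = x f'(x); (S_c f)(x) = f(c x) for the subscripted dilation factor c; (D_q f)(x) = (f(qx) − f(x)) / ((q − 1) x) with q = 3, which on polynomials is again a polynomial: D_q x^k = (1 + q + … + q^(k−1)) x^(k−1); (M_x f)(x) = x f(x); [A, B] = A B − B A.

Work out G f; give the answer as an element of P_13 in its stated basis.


D_q f = 4372x^6 + 1456x^5 - 20x^3 + 2x
D D_q f = 26232x^5 + 7280x^4 - 60x^2 + 2
D f = 28x^6 + 24x^5 - 2x^3 + x
D_q D f = 10192x^5 + 2904x^4 - 26x^2 + 1
[D, D_q] f = 16040x^5 + 4376x^4 - 34x^2 + 1
E_{1} f = 4x^7 + 32x^6 + 108x^5 + (399/2)x^4 + 218x^3 + (283/2)x^2 + 51x + 8
S_{-3/2} f = -(2187/32)x^7 + (729/16)x^6 - (81/32)x^4 + (9/8)x^2
θ f = 28x^7 + 24x^6 - 2x^4 + x^2
(E_{1} + S_{-3/2} + θ) f = -(1163/32)x^7 + (1625/16)x^6 + 108x^5 + (6239/32)x^4 + 218x^3 + (1149/8)x^2 + 51x + 8
M_x f = 4x^8 + 4x^7 - (1/2)x^5 + (1/2)x^3
M_x M_x f = 4x^9 + 4x^8 - (1/2)x^6 + (1/2)x^4
M_x (M_x M_x) f = 4x^10 + 4x^9 - (1/2)x^7 + (1/2)x^5
M_x M_x (M_x M_x) f = 4x^11 + 4x^10 - (1/2)x^8 + (1/2)x^6
M_x (M_x M_x) (M_x M_x) f = 4x^12 + 4x^11 - (1/2)x^9 + (1/2)x^7
M_x M_x (M_x M_x) (M_x M_x) f = 4x^13 + 4x^12 - (1/2)x^10 + (1/2)x^8
([D, D_q] + (E_{1} + S_{-3/2} + θ) + (M_x M_x)^3) f = 4x^13 + 4x^12 - (1/2)x^10 + (1/2)x^8 - (1163/32)x^7 + (1625/16)x^6 + 16148x^5 + (146271/32)x^4 + 218x^3 + (877/8)x^2 + 51x + 9

the result is g(x) = 4x^13 + 4x^12 - (1/2)x^10 + (1/2)x^8 - (1163/32)x^7 + (1625/16)x^6 + 16148x^5 + (146271/32)x^4 + 218x^3 + (877/8)x^2 + 51x + 9


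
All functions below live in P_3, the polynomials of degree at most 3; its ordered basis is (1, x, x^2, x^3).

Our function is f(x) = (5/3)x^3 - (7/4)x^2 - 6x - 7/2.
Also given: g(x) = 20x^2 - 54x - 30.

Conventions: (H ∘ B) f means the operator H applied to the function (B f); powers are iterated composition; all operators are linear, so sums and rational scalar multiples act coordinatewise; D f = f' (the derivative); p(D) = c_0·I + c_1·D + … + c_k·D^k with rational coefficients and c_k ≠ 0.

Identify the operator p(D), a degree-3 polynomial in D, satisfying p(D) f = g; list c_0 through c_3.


D^0 f = (5/3)x^3 - (7/4)x^2 - 6x - 7/2
D^1 f = 5x^2 - (7/2)x - 6
D^2 f = 10x - 7/2
D^3 f = 10
matching coefficients of g against c_0 f + c_1 Df + … from the top degree down determines the c_i
solution: c_0 = 0, c_1 = 4, c_2 = -4, c_3 = -2

p(D) = 4·D − 4·D^2 − 2·D^3, i.e. c_0 = 0, c_1 = 4, c_2 = -4, c_3 = -2


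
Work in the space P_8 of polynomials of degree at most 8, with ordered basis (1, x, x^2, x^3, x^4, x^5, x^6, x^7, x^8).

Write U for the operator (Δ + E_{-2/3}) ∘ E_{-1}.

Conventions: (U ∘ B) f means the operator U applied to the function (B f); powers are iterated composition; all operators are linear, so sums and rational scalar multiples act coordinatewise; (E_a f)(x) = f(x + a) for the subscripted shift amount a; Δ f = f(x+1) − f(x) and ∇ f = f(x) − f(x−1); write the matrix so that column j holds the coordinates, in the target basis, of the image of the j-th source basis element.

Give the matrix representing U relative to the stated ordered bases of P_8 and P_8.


the matrix is [[1, -2/3, 16/9, -98/27, 544/81, -2882/243, 14896/729, -75938/2187, 384064/6561]; [0, 1, -4/3, 16/3, -392/27, 2720/81, -5764/81, 104272/729, -607504/2187]; [0, 0, 1, -2, 32/3, -980/27, 2720/27, -20174/81, 417088/729]; [0, 0, 0, 1, -8/3, 160/9, -1960/27, 19040/81, -161392/243]; [0, 0, 0, 0, 1, -10/3, 80/3, -3430/27, 38080/81]; [0, 0, 0, 0, 0, 1, -4, 112/3, -5488/27]; [0, 0, 0, 0, 0, 0, 1, -14/3, 448/9]; [0, 0, 0, 0, 0, 0, 0, 1, -16/3]; [0, 0, 0, 0, 0, 0, 0, 0, 1]] (rows listed top to bottom)

image of 1: 1
image of x: x - 2/3
image of x^2: x^2 - (4/3)x + 16/9
image of x^3: x^3 - 2x^2 + (16/3)x - 98/27
image of x^4: x^4 - (8/3)x^3 + (32/3)x^2 - (392/27)x + 544/81
image of x^5: x^5 - (10/3)x^4 + (160/9)x^3 - (980/27)x^2 + (2720/81)x - 2882/243
image of x^6: x^6 - 4x^5 + (80/3)x^4 - (1960/27)x^3 + (2720/27)x^2 - (5764/81)x + 14896/729
image of x^7: x^7 - (14/3)x^6 + (112/3)x^5 - (3430/27)x^4 + (19040/81)x^3 - (20174/81)x^2 + (104272/729)x - 75938/2187
image of x^8: x^8 - (16/3)x^7 + (448/9)x^6 - (5488/27)x^5 + (38080/81)x^4 - (161392/243)x^3 + (417088/729)x^2 - (607504/2187)x + 384064/6561
each image's coordinates form column j of the matrix


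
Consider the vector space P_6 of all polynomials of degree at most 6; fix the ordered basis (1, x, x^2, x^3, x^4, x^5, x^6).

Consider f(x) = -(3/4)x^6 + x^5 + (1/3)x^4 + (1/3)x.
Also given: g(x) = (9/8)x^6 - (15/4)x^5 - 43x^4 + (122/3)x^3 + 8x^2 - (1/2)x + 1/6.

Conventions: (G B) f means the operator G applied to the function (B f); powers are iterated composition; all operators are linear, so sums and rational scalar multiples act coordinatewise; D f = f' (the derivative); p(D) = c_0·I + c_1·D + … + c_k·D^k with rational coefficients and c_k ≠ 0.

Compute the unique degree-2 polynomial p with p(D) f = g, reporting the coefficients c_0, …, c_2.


c_0 = -3/2, c_1 = 1/2, c_2 = 2

D^0 f = -(3/4)x^6 + x^5 + (1/3)x^4 + (1/3)x
D^1 f = -(9/2)x^5 + 5x^4 + (4/3)x^3 + 1/3
D^2 f = -(45/2)x^4 + 20x^3 + 4x^2
matching coefficients of g against c_0 f + c_1 Df + … from the top degree down determines the c_i
solution: c_0 = -3/2, c_1 = 1/2, c_2 = 2


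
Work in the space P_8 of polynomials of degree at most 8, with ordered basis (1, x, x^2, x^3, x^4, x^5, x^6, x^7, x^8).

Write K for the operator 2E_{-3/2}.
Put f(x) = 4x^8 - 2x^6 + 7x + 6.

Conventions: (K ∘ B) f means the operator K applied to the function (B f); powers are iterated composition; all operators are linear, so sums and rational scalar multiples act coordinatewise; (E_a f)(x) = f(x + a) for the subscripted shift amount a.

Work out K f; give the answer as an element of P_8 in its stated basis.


the result is g(x) = 8x^8 - 96x^7 + 500x^6 - 1476x^5 + 2700x^4 - 3132x^3 + (8991/4)x^2 - (3589/4)x + 4815/32

E_{-3/2} f = 4x^8 - 48x^7 + 250x^6 - 738x^5 + 1350x^4 - 1566x^3 + (8991/8)x^2 - (3589/8)x + 4815/64
(2E_{-3/2}) f = 8x^8 - 96x^7 + 500x^6 - 1476x^5 + 2700x^4 - 3132x^3 + (8991/4)x^2 - (3589/4)x + 4815/32


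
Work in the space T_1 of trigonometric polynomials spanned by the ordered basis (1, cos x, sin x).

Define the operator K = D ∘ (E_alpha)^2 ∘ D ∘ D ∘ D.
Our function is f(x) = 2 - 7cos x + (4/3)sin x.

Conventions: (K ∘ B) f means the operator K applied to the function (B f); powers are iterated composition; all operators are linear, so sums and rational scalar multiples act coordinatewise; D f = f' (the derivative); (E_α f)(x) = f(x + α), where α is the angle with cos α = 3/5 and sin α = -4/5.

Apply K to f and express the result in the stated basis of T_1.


g(x) = (17/25)cos x - (532/75)sin x

D f = (4/3)cos x + 7sin x
D D f = 7cos x - (4/3)sin x
D D D f = -(4/3)cos x - 7sin x
E_alpha (D ∘ D ∘ D) f = (24/5)cos x - (79/15)sin x
E_alpha E_alpha (D ∘ D ∘ D) f = (532/75)cos x + (17/25)sin x
D (E_alpha)^2 (D ∘ D ∘ D) f = (17/25)cos x - (532/75)sin x
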